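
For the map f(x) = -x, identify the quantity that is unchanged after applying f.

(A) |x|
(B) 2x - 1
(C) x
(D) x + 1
A

For f(x) = -x:
Applying f replaces x by -x. Since |-x| = |x|, the absolute value is unchanged by f, whereas x -> -x, 2x - 1 -> -2x - 1 and x + 1 -> -x + 1 all change.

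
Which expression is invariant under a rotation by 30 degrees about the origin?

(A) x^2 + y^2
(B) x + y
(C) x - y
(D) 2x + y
A

A rotation by 30 degrees sends (x, y) to (sqrt(3)x/2 - y/2, x/2 + sqrt(3)y/2).
Substitute the transformed coordinates into each option and compare with the original:
(A) x^2 + y^2  ->  (sqrt(3)x/2 - y/2)^2 + (x/2 + sqrt(3)y/2)^2 = x^2 + y^2   [equals x^2 + y^2: invariant]
(B) x + y  ->  (sqrt(3)x/2 - y/2) + (x/2 + sqrt(3)y/2) = x/2 + sqrt(3)x/2 - y/2 + sqrt(3)y/2   [differs from x + y: not invariant]
(C) x - y  ->  (sqrt(3)x/2 - y/2) - (x/2 + sqrt(3)y/2) = -x/2 + sqrt(3)x/2 - sqrt(3)y/2 - y/2   [differs from x - y: not invariant]
(D) 2x + y  ->  2(sqrt(3)x/2 - y/2) + (x/2 + sqrt(3)y/2) = x/2 + sqrt(3)x - y + sqrt(3)y/2   [differs from 2x + y: not invariant]

Only option (A), x^2 + y^2, is unchanged by the transformation.
Geometrically, x^2 + y^2 is the squared distance from the origin, which every rotation about the origin preserves.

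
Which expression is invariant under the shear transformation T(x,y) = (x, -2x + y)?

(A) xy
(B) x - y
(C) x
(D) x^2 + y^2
C

Under the shear T(x,y) = (x, -2x + y):
Substitute the transformed coordinates into each option and compare with the original:
(A) xy  ->  (x)(-2x + y) = -2x^2 + xy   [differs from xy: not invariant]
(B) x - y  ->  (x) - (-2x + y) = 3x - y   [differs from x - y: not invariant]
(C) x  ->  (x) = x   [equals x: invariant]
(D) x^2 + y^2  ->  (x)^2 + (-2x + y)^2 = 5x^2 - 4xy + y^2   [differs from x^2 + y^2: not invariant]

Only option (C), x, is unchanged by the transformation.
A vertical shear moves points parallel to the y-axis, so the x-coordinate (and any function of x alone) is unchanged.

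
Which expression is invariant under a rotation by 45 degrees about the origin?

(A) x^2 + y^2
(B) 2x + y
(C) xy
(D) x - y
A

A rotation by 45 degrees sends (x, y) to (sqrt(2)x/2 - sqrt(2)y/2, sqrt(2)x/2 + sqrt(2)y/2).
Substitute the transformed coordinates into each option and compare with the original:
(A) x^2 + y^2  ->  (sqrt(2)x/2 - sqrt(2)y/2)^2 + (sqrt(2)x/2 + sqrt(2)y/2)^2 = x^2 + y^2   [equals x^2 + y^2: invariant]
(B) 2x + y  ->  2(sqrt(2)x/2 - sqrt(2)y/2) + (sqrt(2)x/2 + sqrt(2)y/2) = 3sqrt(2)x/2 - sqrt(2)y/2   [differs from 2x + y: not invariant]
(C) xy  ->  (sqrt(2)x/2 - sqrt(2)y/2)(sqrt(2)x/2 + sqrt(2)y/2) = x^2/2 - y^2/2   [differs from xy: not invariant]
(D) x - y  ->  (sqrt(2)x/2 - sqrt(2)y/2) - (sqrt(2)x/2 + sqrt(2)y/2) = -sqrt(2)y   [differs from x - y: not invariant]

Only option (A), x^2 + y^2, is unchanged by the transformation.
Geometrically, x^2 + y^2 is the squared distance from the origin, which every rotation about the origin preserves.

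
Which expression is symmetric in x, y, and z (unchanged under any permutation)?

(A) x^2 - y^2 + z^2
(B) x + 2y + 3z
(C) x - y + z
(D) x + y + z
D

A symmetric expression is unchanged when the variables are permuted; here the transformation to test is the swap (x, y) -> (y, x).
A symmetric expression must survive every permutation; the single swap x <-> y already eliminates the distractors, and the keyed expression is also unchanged by x <-> z and y <-> z (each variable enters it in exactly the same way).
Substitute the transformed coordinates into each option and compare with the original:
(A) x^2 - y^2 + z^2  ->  (y)^2 - (x)^2 + z^2 = -x^2 + y^2 + z^2   [differs from x^2 - y^2 + z^2: not invariant]
(B) x + 2y + 3z  ->  (y) + 2(x) + 3z = 2x + y + 3z   [differs from x + 2y + 3z: not invariant]
(C) x - y + z  ->  (y) - (x) + z = -x + y + z   [differs from x - y + z: not invariant]
(D) x + y + z  ->  (y) + (x) + z = x + y + z   [equals x + y + z: invariant]

Only option (D), x + y + z, is unchanged by the transformation.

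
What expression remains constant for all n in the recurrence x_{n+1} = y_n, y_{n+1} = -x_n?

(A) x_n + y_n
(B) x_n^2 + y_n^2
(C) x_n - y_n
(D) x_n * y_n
B

For the recurrence x_{n+1} = y_n, y_{n+1} = -x_n:

x_{n+1}^2 + y_{n+1}^2 = y_n^2 + (-x_n)^2 = x_n^2 + y_n^2
The sum of squares is conserved (like energy in a harmonic oscillator).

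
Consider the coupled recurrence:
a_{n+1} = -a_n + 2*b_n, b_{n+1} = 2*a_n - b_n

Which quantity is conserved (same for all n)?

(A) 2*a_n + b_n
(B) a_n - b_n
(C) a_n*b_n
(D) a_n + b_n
D

Replace a_n by a_{n+1} = -a_n + 2*b_n and b_n by b_{n+1} = 2*a_n - b_n in each option and simplify:
(A) 2*a_n + b_n  ->  2*(-a_n + 2*b_n) + (2*a_n - b_n) = 3*b_n   [not conserved]
(B) a_n - b_n  ->  (-a_n + 2*b_n) - (2*a_n - b_n) = -3*a_n + 3*b_n   [not conserved]
(C) a_n*b_n  ->  (-a_n + 2*b_n)*(2*a_n - b_n) = -2*a_n^2 + 5*a_n*b_n - 2*b_n^2   [not conserved]
(D) a_n + b_n  ->  (-a_n + 2*b_n) + (2*a_n - b_n) = a_n + b_n   [conserved]

Only (D) a_n + b_n returns to itself after one step, so it is the conserved quantity.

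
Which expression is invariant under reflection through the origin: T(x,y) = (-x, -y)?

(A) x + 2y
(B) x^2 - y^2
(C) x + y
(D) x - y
B

The map is reflection through the origin: T(x,y) = (-x, -y).
Substitute the transformed coordinates into each option and compare with the original:
(A) x + 2y  ->  (-x) + 2(-y) = -x - 2y   [differs from x + 2y: not invariant]
(B) x^2 - y^2  ->  (-x)^2 - (-y)^2 = x^2 - y^2   [equals x^2 - y^2: invariant]
(C) x + y  ->  (-x) + (-y) = -x - y   [differs from x + y: not invariant]
(D) x - y  ->  (-x) - (-y) = -x + y   [differs from x - y: not invariant]

Only option (B), x^2 - y^2, is unchanged by the transformation.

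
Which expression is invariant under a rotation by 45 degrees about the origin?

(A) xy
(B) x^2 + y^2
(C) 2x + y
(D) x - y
B

A rotation by 45 degrees sends (x, y) to (sqrt(2)x/2 - sqrt(2)y/2, sqrt(2)x/2 + sqrt(2)y/2).
Substitute the transformed coordinates into each option and compare with the original:
(A) xy  ->  (sqrt(2)x/2 - sqrt(2)y/2)(sqrt(2)x/2 + sqrt(2)y/2) = x^2/2 - y^2/2   [differs from xy: not invariant]
(B) x^2 + y^2  ->  (sqrt(2)x/2 - sqrt(2)y/2)^2 + (sqrt(2)x/2 + sqrt(2)y/2)^2 = x^2 + y^2   [equals x^2 + y^2: invariant]
(C) 2x + y  ->  2(sqrt(2)x/2 - sqrt(2)y/2) + (sqrt(2)x/2 + sqrt(2)y/2) = 3sqrt(2)x/2 - sqrt(2)y/2   [differs from 2x + y: not invariant]
(D) x - y  ->  (sqrt(2)x/2 - sqrt(2)y/2) - (sqrt(2)x/2 + sqrt(2)y/2) = -sqrt(2)y   [differs from x - y: not invariant]

Only option (B), x^2 + y^2, is unchanged by the transformation.
Geometrically, x^2 + y^2 is the squared distance from the origin, which every rotation about the origin preserves.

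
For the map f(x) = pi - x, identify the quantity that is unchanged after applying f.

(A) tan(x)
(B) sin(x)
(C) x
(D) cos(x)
B

For f(x) = pi - x:
sin(pi - x) = sin(x), so sine is invariant under this transformation.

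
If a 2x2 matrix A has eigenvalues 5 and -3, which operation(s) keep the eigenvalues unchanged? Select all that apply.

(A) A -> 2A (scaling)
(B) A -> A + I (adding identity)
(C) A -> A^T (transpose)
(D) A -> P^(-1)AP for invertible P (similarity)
C and D

Eigenvalues are preserved by:
1. Similarity transformations: A -> P^(-1)AP (same characteristic polynomial)
2. Transpose: A^T has the same eigenvalues as A

Eigenvalues are NOT preserved by:
- Adding identity: eigenvalues become 5+1, -3+1
- Scaling: eigenvalues become 10, -6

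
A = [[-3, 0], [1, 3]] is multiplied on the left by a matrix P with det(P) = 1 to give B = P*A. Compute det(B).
-9

By the multiplicative property of determinants, det(B) = det(P*A) = det(P) * det(A) = det(A),
so the determinant is invariant under multiplication by any determinant-1 matrix; we just need det(A).

det(A) = (-3)(3) - (0)(1) = -9 - 0 = -9

Therefore det(B) = 1 * (-9) = -9.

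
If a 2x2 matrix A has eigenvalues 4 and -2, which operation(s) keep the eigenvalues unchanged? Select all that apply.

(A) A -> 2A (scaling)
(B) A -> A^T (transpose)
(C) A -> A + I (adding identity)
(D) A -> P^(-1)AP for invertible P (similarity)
B and D

Eigenvalues are preserved by:
1. Similarity transformations: A -> P^(-1)AP (same characteristic polynomial)
2. Transpose: A^T has the same eigenvalues as A

Eigenvalues are NOT preserved by:
- Adding identity: eigenvalues become 4+1, -2+1
- Scaling: eigenvalues become 8, -4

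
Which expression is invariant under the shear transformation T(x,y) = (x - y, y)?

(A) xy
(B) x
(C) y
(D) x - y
C

Under the shear T(x,y) = (x - y, y):
Substitute the transformed coordinates into each option and compare with the original:
(A) xy  ->  (x - y)(y) = xy - y^2   [differs from xy: not invariant]
(B) x  ->  (x - y) = x - y   [differs from x: not invariant]
(C) y  ->  (y) = y   [equals y: invariant]
(D) x - y  ->  (x - y) - (y) = x - 2y   [differs from x - y: not invariant]

Only option (C), y, is unchanged by the transformation.
A horizontal shear moves points parallel to the x-axis, so the y-coordinate (and any function of y alone) is unchanged.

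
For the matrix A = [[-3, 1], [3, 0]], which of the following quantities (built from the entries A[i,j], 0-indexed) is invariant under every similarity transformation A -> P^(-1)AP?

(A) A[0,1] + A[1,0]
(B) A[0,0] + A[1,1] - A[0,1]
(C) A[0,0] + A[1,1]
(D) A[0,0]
C

A[0,0] + A[1,1] is the trace of A. By the cyclic property of the trace, tr(P^(-1)AP) = tr(APP^(-1)) = tr(A), so it is the same for every matrix similar to A.

The other combinations are not similarity invariants. For example, take P = [[1, 2], [0, 1]] (det P = 1), so P^(-1) = [[1, -2], [0, 1]] and
B = P^(-1)AP = [[-9, -17], [3, 6]].
Evaluating each option on A and on B:
(A) A[0,1] + A[1,0]: 4 for A, -14 for B -> changes
(B) A[0,0] + A[1,1] - A[0,1]: -4 for A, 14 for B -> changes
(C) A[0,0] + A[1,1]: -3 for A, -3 for B -> unchanged
(D) A[0,0]: -3 for A, -9 for B -> changes

Only (C) A[0,0] + A[1,1] = -3 survives (and it does so for every P, not just this one), so it is the invariant.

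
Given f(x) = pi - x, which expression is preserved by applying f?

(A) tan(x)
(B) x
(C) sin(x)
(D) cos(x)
C

For f(x) = pi - x:
sin(pi - x) = sin(x), so sine is invariant under this transformation.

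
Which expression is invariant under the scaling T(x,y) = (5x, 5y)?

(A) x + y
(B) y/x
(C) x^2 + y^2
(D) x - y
B

Under the uniform scaling T(x,y) = (5x, 5y):
Substitute the transformed coordinates into each option and compare with the original:
(A) x + y  ->  (5x) + (5y) = 5x + 5y   [differs from x + y: not invariant]
(B) y/x  ->  (5y)/(5x) = y/x   [equals y/x: invariant]
(C) x^2 + y^2  ->  (5x)^2 + (5y)^2 = 25x^2 + 25y^2   [differs from x^2 + y^2: not invariant]
(D) x - y  ->  (5x) - (5y) = 5x - 5y   [differs from x - y: not invariant]

Only option (B), y/x, is unchanged by the transformation.
The common factor 5 cancels in a ratio of coordinates, while sums, products and sums of squares pick up factors of 5 or 25.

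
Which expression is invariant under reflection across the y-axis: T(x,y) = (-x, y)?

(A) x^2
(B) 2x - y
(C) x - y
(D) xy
A

The map is reflection across the y-axis: T(x,y) = (-x, y).
Substitute the transformed coordinates into each option and compare with the original:
(A) x^2  ->  (-x)^2 = x^2   [equals x^2: invariant]
(B) 2x - y  ->  2(-x) - (y) = -2x - y   [differs from 2x - y: not invariant]
(C) x - y  ->  (-x) - (y) = -x - y   [differs from x - y: not invariant]
(D) xy  ->  (-x)(y) = -xy   [differs from xy: not invariant]

Only option (A), x^2, is unchanged by the transformation.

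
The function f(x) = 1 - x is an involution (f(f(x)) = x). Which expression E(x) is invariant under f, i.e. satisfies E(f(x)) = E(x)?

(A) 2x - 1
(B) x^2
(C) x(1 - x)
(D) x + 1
C

Replace x by f(x) = 1 - x in each option and simplify. As a quick numerical cross-check, also compare E(4) with E(f(4)) = E(-3).

(A) 2x - 1  ->  2(1 - x) - 1 = 1 - 2x; check: E(4) = 7 but E(-3) = -7.   [not invariant]
(B) x^2  ->  (1 - x)^2 = (x - 1)^2; check: E(4) = 16 but E(-3) = 9.   [not invariant]
(C) x(1 - x)  ->  (1 - x)(1 - (1 - x)), which simplifies back to x(1 - x); check: E(4) = -12, E(-3) = -12.   [invariant]
(D) x + 1  ->  (1 - x) + 1 = 2 - x; check: E(4) = 5 but E(-3) = -2.   [not invariant]

Only (C) is unchanged. E is symmetric under swapping x with f(x) = 1 - x, which is exactly what an involution does.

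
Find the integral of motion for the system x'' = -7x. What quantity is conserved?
E = (x')^2 + 7x^2

Multiply the equation by x':
x' * x'' = -7x * x'
The left side is d/dt[(x')^2/2] and the right side is d/dt[-7x^2/2], so
d/dt[(x')^2/2 + 7x^2/2] = 0, i.e. (x')^2/2 + 7x^2/2 = constant.
Multiplying by 2, the integral of motion is E = (x')^2 + 7x^2.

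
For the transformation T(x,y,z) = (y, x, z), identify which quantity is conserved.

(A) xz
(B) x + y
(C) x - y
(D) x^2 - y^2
B

Apply T(x,y,z) = (y, x, z) to each option, i.e. replace (x, y, z) by the transformed coordinates.
Substitute the transformed coordinates into each option and compare with the original:
(A) xz  ->  (y)(z) = yz   [differs from xz: not invariant]
(B) x + y  ->  (y) + (x) = x + y   [equals x + y: invariant]
(C) x - y  ->  (y) - (x) = -x + y   [differs from x - y: not invariant]
(D) x^2 - y^2  ->  (y)^2 - (x)^2 = -x^2 + y^2   [differs from x^2 - y^2: not invariant]

Only option (B), x + y, is unchanged by the transformation.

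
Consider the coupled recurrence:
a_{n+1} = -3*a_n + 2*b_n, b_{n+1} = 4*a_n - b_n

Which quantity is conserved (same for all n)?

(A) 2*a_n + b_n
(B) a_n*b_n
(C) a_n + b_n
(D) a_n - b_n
C

Replace a_n by a_{n+1} = -3*a_n + 2*b_n and b_n by b_{n+1} = 4*a_n - b_n in each option and simplify:
(A) 2*a_n + b_n  ->  2*(-3*a_n + 2*b_n) + (4*a_n - b_n) = -2*a_n + 3*b_n   [not conserved]
(B) a_n*b_n  ->  (-3*a_n + 2*b_n)*(4*a_n - b_n) = -12*a_n^2 + 11*a_n*b_n - 2*b_n^2   [not conserved]
(C) a_n + b_n  ->  (-3*a_n + 2*b_n) + (4*a_n - b_n) = a_n + b_n   [conserved]
(D) a_n - b_n  ->  (-3*a_n + 2*b_n) - (4*a_n - b_n) = -7*a_n + 3*b_n   [not conserved]

Only (C) a_n + b_n returns to itself after one step, so it is the conserved quantity.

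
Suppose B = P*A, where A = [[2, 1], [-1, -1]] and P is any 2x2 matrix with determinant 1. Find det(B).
-1

By the multiplicative property of determinants, det(B) = det(P*A) = det(P) * det(A) = det(A),
so the determinant is invariant under multiplication by any determinant-1 matrix; we just need det(A).

det(A) = (2)(-1) - (1)(-1) = -2 - (-1) = -1

Therefore det(B) = 1 * (-1) = -1.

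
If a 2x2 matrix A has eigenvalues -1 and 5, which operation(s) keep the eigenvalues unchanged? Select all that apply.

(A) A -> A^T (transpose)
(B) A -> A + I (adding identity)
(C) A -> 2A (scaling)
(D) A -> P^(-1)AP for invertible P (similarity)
A and D

Eigenvalues are preserved by:
1. Similarity transformations: A -> P^(-1)AP (same characteristic polynomial)
2. Transpose: A^T has the same eigenvalues as A

Eigenvalues are NOT preserved by:
- Adding identity: eigenvalues become -1+1, 5+1
- Scaling: eigenvalues become -2, 10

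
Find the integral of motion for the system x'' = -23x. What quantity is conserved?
E = (x')^2 + 23x^2

Multiply the equation by x':
x' * x'' = -23x * x'
The left side is d/dt[(x')^2/2] and the right side is d/dt[-23x^2/2], so
d/dt[(x')^2/2 + 23x^2/2] = 0, i.e. (x')^2/2 + 23x^2/2 = constant.
Multiplying by 2, the integral of motion is E = (x')^2 + 23x^2.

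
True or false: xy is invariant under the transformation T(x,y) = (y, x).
True

Substitute T(x,y) = (y, x) into the expression and compare with the original.

Original: xy
After applying T: (y)(x) = xy

This is identical to the original xy, so the expression is invariant.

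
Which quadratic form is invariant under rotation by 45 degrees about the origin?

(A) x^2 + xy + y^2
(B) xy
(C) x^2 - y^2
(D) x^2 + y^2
D

Rotation by 45 degrees sends (x, y) to (sqrt(2)x/2 - sqrt(2)y/2, sqrt(2)x/2 + sqrt(2)y/2).
Substitute the transformed coordinates into each option and compare with the original:
(A) x^2 + xy + y^2  ->  (sqrt(2)x/2 - sqrt(2)y/2)^2 + (sqrt(2)x/2 - sqrt(2)y/2)(sqrt(2)x/2 + sqrt(2)y/2) + (sqrt(2)x/2 + sqrt(2)y/2)^2 = 3x^2/2 + y^2/2   [differs from x^2 + xy + y^2: not invariant]
(B) xy  ->  (sqrt(2)x/2 - sqrt(2)y/2)(sqrt(2)x/2 + sqrt(2)y/2) = x^2/2 - y^2/2   [differs from xy: not invariant]
(C) x^2 - y^2  ->  (sqrt(2)x/2 - sqrt(2)y/2)^2 - (sqrt(2)x/2 + sqrt(2)y/2)^2 = -2xy   [differs from x^2 - y^2: not invariant]
(D) x^2 + y^2  ->  (sqrt(2)x/2 - sqrt(2)y/2)^2 + (sqrt(2)x/2 + sqrt(2)y/2)^2 = x^2 + y^2   [equals x^2 + y^2: invariant]

Only option (D), x^2 + y^2, is unchanged by the transformation.
x^2 + y^2 is the squared distance from the origin, which rotations preserve.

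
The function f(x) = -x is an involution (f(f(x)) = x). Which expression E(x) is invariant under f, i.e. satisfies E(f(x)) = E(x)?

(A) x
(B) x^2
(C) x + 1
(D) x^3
B

Replace x by f(x) = -x in each option and simplify. As a quick numerical cross-check, also compare E(5) with E(f(5)) = E(-5).

(A) x  ->  (-x) = -x; check: E(5) = 5 but E(-5) = -5.   [not invariant]
(B) x^2  ->  (-x)^2, which simplifies back to x^2; check: E(5) = 25, E(-5) = 25.   [invariant]
(C) x + 1  ->  (-x) + 1 = 1 - x; check: E(5) = 6 but E(-5) = -4.   [not invariant]
(D) x^3  ->  (-x)^3 = -x^3; check: E(5) = 125 but E(-5) = -125.   [not invariant]

Only (B) is unchanged. E is symmetric under swapping x with f(x) = -x, which is exactly what an involution does.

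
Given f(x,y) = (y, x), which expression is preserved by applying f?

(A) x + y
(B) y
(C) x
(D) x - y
A

For f(x,y) = (y, x):
After applying f: x' = y, y' = x. So x' + y' = y + x = x + y.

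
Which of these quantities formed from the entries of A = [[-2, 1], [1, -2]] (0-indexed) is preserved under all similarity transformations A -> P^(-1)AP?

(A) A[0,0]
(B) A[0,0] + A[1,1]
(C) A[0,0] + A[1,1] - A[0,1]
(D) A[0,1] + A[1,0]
B

A[0,0] + A[1,1] is the trace of A. By the cyclic property of the trace, tr(P^(-1)AP) = tr(APP^(-1)) = tr(A), so it is the same for every matrix similar to A.

The other combinations are not similarity invariants. For example, take P = [[1, -1], [0, 1]] (det P = 1), so P^(-1) = [[1, 1], [0, 1]] and
B = P^(-1)AP = [[-1, 0], [1, -3]].
Evaluating each option on A and on B:
(A) A[0,0]: -2 for A, -1 for B -> changes
(B) A[0,0] + A[1,1]: -4 for A, -4 for B -> unchanged
(C) A[0,0] + A[1,1] - A[0,1]: -5 for A, -4 for B -> changes
(D) A[0,1] + A[1,0]: 2 for A, 1 for B -> changes

Only (B) A[0,0] + A[1,1] = -4 survives (and it does so for every P, not just this one), so it is the invariant.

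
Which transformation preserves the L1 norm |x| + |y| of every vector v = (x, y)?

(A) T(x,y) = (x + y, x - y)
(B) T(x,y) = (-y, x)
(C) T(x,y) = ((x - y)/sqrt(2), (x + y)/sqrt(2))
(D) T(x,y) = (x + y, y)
B

A transformation preserves a norm if ||T(v)|| = ||v|| for every v; a single vector where the norm changes rules an option out.

(A) T(x,y) = (x + y, x - y): v = (1, 0) has norm |1| + |0| = 1, but T(v) = (1, 1) has norm 2 -- not preserved.
(B) T(x,y) = (-y, x): preserves the norm -- it only permutes the coordinates and/or flips signs, which leaves |x| + |y| unchanged.
(C) T(x,y) = ((x - y)/sqrt(2), (x + y)/sqrt(2)): v = (1, 0) has norm |1| + |0| = 1, but T(v) = (sqrt(2)/2, sqrt(2)/2) has norm sqrt(2) -- not preserved.
(D) T(x,y) = (x + y, y): v = (0, 1) has norm |0| + |1| = 1, but T(v) = (1, 1) has norm 2 -- not preserved.

Therefore the answer is (B).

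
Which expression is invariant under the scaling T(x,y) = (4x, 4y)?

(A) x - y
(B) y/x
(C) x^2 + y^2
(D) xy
B

Under the uniform scaling T(x,y) = (4x, 4y):
Substitute the transformed coordinates into each option and compare with the original:
(A) x - y  ->  (4x) - (4y) = 4x - 4y   [differs from x - y: not invariant]
(B) y/x  ->  (4y)/(4x) = y/x   [equals y/x: invariant]
(C) x^2 + y^2  ->  (4x)^2 + (4y)^2 = 16x^2 + 16y^2   [differs from x^2 + y^2: not invariant]
(D) xy  ->  (4x)(4y) = 16xy   [differs from xy: not invariant]

Only option (B), y/x, is unchanged by the transformation.
The common factor 4 cancels in a ratio of coordinates, while sums, products and sums of squares pick up factors of 4 or 16.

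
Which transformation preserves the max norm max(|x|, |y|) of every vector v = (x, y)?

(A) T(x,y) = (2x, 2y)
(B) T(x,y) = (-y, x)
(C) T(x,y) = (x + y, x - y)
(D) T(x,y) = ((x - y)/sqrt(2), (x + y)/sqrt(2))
B

A transformation preserves a norm if ||T(v)|| = ||v|| for every v; a single vector where the norm changes rules an option out.

(A) T(x,y) = (2x, 2y): v = (1, 0) has norm max(|1|, |0|) = 1, but T(v) = (2, 0) has norm 2 -- not preserved.
(B) T(x,y) = (-y, x): preserves the norm -- it only permutes the coordinates and/or flips signs, which leaves max(|x|, |y|) unchanged.
(C) T(x,y) = (x + y, x - y): v = (1, 1) has norm max(|1|, |1|) = 1, but T(v) = (2, 0) has norm 2 -- not preserved.
(D) T(x,y) = ((x - y)/sqrt(2), (x + y)/sqrt(2)): v = (1, 0) has norm max(|1|, |0|) = 1, but T(v) = (sqrt(2)/2, sqrt(2)/2) has norm sqrt(2)/2 -- not preserved.

Therefore the answer is (B).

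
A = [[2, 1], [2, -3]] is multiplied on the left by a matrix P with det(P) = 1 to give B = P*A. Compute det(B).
-8

By the multiplicative property of determinants, det(B) = det(P*A) = det(P) * det(A) = det(A),
so the determinant is invariant under multiplication by any determinant-1 matrix; we just need det(A).

det(A) = (2)(-3) - (1)(2) = -6 - 2 = -8

Therefore det(B) = 1 * (-8) = -8.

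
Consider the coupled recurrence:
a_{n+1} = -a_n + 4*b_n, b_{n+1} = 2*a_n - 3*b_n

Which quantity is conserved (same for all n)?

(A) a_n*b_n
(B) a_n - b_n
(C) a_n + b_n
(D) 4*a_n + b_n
C

Replace a_n by a_{n+1} = -a_n + 4*b_n and b_n by b_{n+1} = 2*a_n - 3*b_n in each option and simplify:
(A) a_n*b_n  ->  (-a_n + 4*b_n)*(2*a_n - 3*b_n) = -2*a_n^2 + 11*a_n*b_n - 12*b_n^2   [not conserved]
(B) a_n - b_n  ->  (-a_n + 4*b_n) - (2*a_n - 3*b_n) = -3*a_n + 7*b_n   [not conserved]
(C) a_n + b_n  ->  (-a_n + 4*b_n) + (2*a_n - 3*b_n) = a_n + b_n   [conserved]
(D) 4*a_n + b_n  ->  4*(-a_n + 4*b_n) + (2*a_n - 3*b_n) = -2*a_n + 13*b_n   [not conserved]

Only (C) a_n + b_n returns to itself after one step, so it is the conserved quantity.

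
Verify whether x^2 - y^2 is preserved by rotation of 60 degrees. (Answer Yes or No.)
No

Applying rotation by 60 degrees: x' = x*cos(60 degrees) - y*sin(60 degrees) = x/2 - sqrt(3)y/2, y' = x*sin(60 degrees) + y*cos(60 degrees) = sqrt(3)x/2 + y/2

Substituting into x^2 - y^2:
(x/2 - sqrt(3)y/2)^2 - (sqrt(3)x/2 + y/2)^2
= -x^2/2 - sqrt(3)xy + y^2/2

This differs from the original expression x^2 - y^2, so it is NOT invariant.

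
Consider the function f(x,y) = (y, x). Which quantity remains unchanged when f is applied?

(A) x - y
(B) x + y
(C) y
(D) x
B

For f(x,y) = (y, x):
After applying f: x' = y, y' = x. So x' + y' = y + x = x + y.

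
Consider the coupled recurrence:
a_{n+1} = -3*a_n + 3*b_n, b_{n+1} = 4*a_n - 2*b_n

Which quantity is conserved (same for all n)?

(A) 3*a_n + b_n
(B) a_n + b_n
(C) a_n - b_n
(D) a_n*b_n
B

Replace a_n by a_{n+1} = -3*a_n + 3*b_n and b_n by b_{n+1} = 4*a_n - 2*b_n in each option and simplify:
(A) 3*a_n + b_n  ->  3*(-3*a_n + 3*b_n) + (4*a_n - 2*b_n) = -5*a_n + 7*b_n   [not conserved]
(B) a_n + b_n  ->  (-3*a_n + 3*b_n) + (4*a_n - 2*b_n) = a_n + b_n   [conserved]
(C) a_n - b_n  ->  (-3*a_n + 3*b_n) - (4*a_n - 2*b_n) = -7*a_n + 5*b_n   [not conserved]
(D) a_n*b_n  ->  (-3*a_n + 3*b_n)*(4*a_n - 2*b_n) = -12*a_n^2 + 18*a_n*b_n - 6*b_n^2   [not conserved]

Only (B) a_n + b_n returns to itself after one step, so it is the conserved quantity.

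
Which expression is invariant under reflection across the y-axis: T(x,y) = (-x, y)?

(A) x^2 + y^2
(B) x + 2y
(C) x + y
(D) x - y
A

The map is reflection across the y-axis: T(x,y) = (-x, y).
Substitute the transformed coordinates into each option and compare with the original:
(A) x^2 + y^2  ->  (-x)^2 + (y)^2 = x^2 + y^2   [equals x^2 + y^2: invariant]
(B) x + 2y  ->  (-x) + 2(y) = -x + 2y   [differs from x + 2y: not invariant]
(C) x + y  ->  (-x) + (y) = -x + y   [differs from x + y: not invariant]
(D) x - y  ->  (-x) - (y) = -x - y   [differs from x - y: not invariant]

Only option (A), x^2 + y^2, is unchanged by the transformation.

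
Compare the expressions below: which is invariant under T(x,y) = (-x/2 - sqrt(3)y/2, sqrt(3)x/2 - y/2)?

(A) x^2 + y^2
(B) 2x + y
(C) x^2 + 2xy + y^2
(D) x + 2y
A

An expression E(x,y) is invariant under T if E(T(x,y)) = E(x,y). Here T(x,y) = (-x/2 - sqrt(3)y/2, sqrt(3)x/2 - y/2).
Substitute the transformed coordinates into each option and compare with the original:
(A) x^2 + y^2  ->  (-x/2 - sqrt(3)y/2)^2 + (sqrt(3)x/2 - y/2)^2 = x^2 + y^2   [equals x^2 + y^2: invariant]
(B) 2x + y  ->  2(-x/2 - sqrt(3)y/2) + (sqrt(3)x/2 - y/2) = -x + sqrt(3)x/2 - sqrt(3)y - y/2   [differs from 2x + y: not invariant]
(C) x^2 + 2xy + y^2  ->  (-x/2 - sqrt(3)y/2)^2 + 2(-x/2 - sqrt(3)y/2)(sqrt(3)x/2 - y/2) + (sqrt(3)x/2 - y/2)^2 = -sqrt(3)x^2/2 + x^2 - xy + sqrt(3)y^2/2 + y^2   [differs from x^2 + 2xy + y^2: not invariant]
(D) x + 2y  ->  (-x/2 - sqrt(3)y/2) + 2(sqrt(3)x/2 - y/2) = -x/2 + sqrt(3)x - y - sqrt(3)y/2   [differs from x + 2y: not invariant]

Only option (A), x^2 + y^2, is unchanged by the transformation.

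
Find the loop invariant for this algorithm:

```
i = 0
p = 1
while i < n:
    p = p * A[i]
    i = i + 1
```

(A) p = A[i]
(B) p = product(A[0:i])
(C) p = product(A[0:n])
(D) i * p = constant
B

A loop invariant must hold before the first iteration and be re-established by every execution of the body.

(B) p = product(A[0:i]): Initially i = 0 and p = 1 = product of the empty slice A[0:0]. If p = product(A[0:i]) holds at the top of an iteration, the body sets p to product(A[0:i]) * A[i] = product(A[0:i+1]) and then i to i+1, so the property is restored. At exit i = n, giving p = product(A[0:n]).

The other options fail:
(A) p = A[i]: after the first iteration p = A[0] but i = 1; in general p is a product of several elements, not a single one.
(C) p = product(A[0:n]): false before the loop (p = 1, not the full product) -- it only becomes true at exit.
(D) i * p = constant: initially i * p = 0, but after one iteration it is 1 * A[0], which is nonzero in general.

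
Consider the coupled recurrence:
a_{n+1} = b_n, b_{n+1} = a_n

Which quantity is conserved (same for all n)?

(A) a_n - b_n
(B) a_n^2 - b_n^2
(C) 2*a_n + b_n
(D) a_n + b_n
D

Replace a_n by a_{n+1} = b_n and b_n by b_{n+1} = a_n in each option and simplify:
(A) a_n - b_n  ->  (b_n) - (a_n) = -a_n + b_n   [not conserved]
(B) a_n^2 - b_n^2  ->  (b_n)^2 - (a_n)^2 = -a_n^2 + b_n^2   [not conserved]
(C) 2*a_n + b_n  ->  2*(b_n) + (a_n) = a_n + 2*b_n   [not conserved]
(D) a_n + b_n  ->  (b_n) + (a_n) = a_n + b_n   [conserved]

Only (D) a_n + b_n returns to itself after one step, so it is the conserved quantity.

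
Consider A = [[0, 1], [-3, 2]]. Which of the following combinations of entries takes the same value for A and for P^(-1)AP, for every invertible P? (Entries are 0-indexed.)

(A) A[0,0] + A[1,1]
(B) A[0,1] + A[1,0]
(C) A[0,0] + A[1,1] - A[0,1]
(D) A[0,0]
A

A[0,0] + A[1,1] is the trace of A. By the cyclic property of the trace, tr(P^(-1)AP) = tr(APP^(-1)) = tr(A), so it is the same for every matrix similar to A.

The other combinations are not similarity invariants. For example, take P = [[1, 1], [1, 2]] (det P = 1), so P^(-1) = [[2, -1], [-1, 1]] and
B = P^(-1)AP = [[3, 3], [-2, -1]].
Evaluating each option on A and on B:
(A) A[0,0] + A[1,1]: 2 for A, 2 for B -> unchanged
(B) A[0,1] + A[1,0]: -2 for A, 1 for B -> changes
(C) A[0,0] + A[1,1] - A[0,1]: 1 for A, -1 for B -> changes
(D) A[0,0]: 0 for A, 3 for B -> changes

Only (A) A[0,0] + A[1,1] = 2 survives (and it does so for every P, not just this one), so it is the invariant.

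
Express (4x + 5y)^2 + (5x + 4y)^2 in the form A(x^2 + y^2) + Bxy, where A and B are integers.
41(x^2 + y^2) + 80xy

Expanding: (4x + 5y)^2 = 16x^2 + 40xy + 25y^2
(5x + 4y)^2 = 25x^2 + 40xy + 16y^2
Sum = (16+25)(x^2+y^2) + 80xy = 41(x^2 + y^2) + 80xy
This is symmetric in x and y.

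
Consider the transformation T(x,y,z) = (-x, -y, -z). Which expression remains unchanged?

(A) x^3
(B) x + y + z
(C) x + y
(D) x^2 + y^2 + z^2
D

Apply T(x,y,z) = (-x, -y, -z) to each option, i.e. replace (x, y, z) by the transformed coordinates.
Substitute the transformed coordinates into each option and compare with the original:
(A) x^3  ->  (-x)^3 = -x^3   [differs from x^3: not invariant]
(B) x + y + z  ->  (-x) + (-y) + (-z) = -x - y - z   [differs from x + y + z: not invariant]
(C) x + y  ->  (-x) + (-y) = -x - y   [differs from x + y: not invariant]
(D) x^2 + y^2 + z^2  ->  (-x)^2 + (-y)^2 + (-z)^2 = x^2 + y^2 + z^2   [equals x^2 + y^2 + z^2: invariant]

Only option (D), x^2 + y^2 + z^2, is unchanged by the transformation.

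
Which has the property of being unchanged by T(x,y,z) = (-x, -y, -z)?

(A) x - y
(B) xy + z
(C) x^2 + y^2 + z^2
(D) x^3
C

Apply T(x,y,z) = (-x, -y, -z) to each option, i.e. replace (x, y, z) by the transformed coordinates.
Substitute the transformed coordinates into each option and compare with the original:
(A) x - y  ->  (-x) - (-y) = -x + y   [differs from x - y: not invariant]
(B) xy + z  ->  (-x)(-y) + (-z) = xy - z   [differs from xy + z: not invariant]
(C) x^2 + y^2 + z^2  ->  (-x)^2 + (-y)^2 + (-z)^2 = x^2 + y^2 + z^2   [equals x^2 + y^2 + z^2: invariant]
(D) x^3  ->  (-x)^3 = -x^3   [differs from x^3: not invariant]

Only option (C), x^2 + y^2 + z^2, is unchanged by the transformation.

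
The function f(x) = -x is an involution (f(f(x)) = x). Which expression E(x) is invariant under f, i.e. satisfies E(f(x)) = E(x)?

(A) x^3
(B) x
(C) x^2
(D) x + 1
C

Replace x by f(x) = -x in each option and simplify. As a quick numerical cross-check, also compare E(5) with E(f(5)) = E(-5).

(A) x^3  ->  (-x)^3 = -x^3; check: E(5) = 125 but E(-5) = -125.   [not invariant]
(B) x  ->  (-x) = -x; check: E(5) = 5 but E(-5) = -5.   [not invariant]
(C) x^2  ->  (-x)^2, which simplifies back to x^2; check: E(5) = 25, E(-5) = 25.   [invariant]
(D) x + 1  ->  (-x) + 1 = 1 - x; check: E(5) = 6 but E(-5) = -4.   [not invariant]

Only (C) is unchanged. E is symmetric under swapping x with f(x) = -x, which is exactly what an involution does.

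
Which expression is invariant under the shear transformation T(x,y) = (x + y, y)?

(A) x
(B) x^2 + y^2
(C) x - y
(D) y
D

Under the shear T(x,y) = (x + y, y):
Substitute the transformed coordinates into each option and compare with the original:
(A) x  ->  (x + y) = x + y   [differs from x: not invariant]
(B) x^2 + y^2  ->  (x + y)^2 + (y)^2 = x^2 + 2xy + 2y^2   [differs from x^2 + y^2: not invariant]
(C) x - y  ->  (x + y) - (y) = x   [differs from x - y: not invariant]
(D) y  ->  (y) = y   [equals y: invariant]

Only option (D), y, is unchanged by the transformation.
A horizontal shear moves points parallel to the x-axis, so the y-coordinate (and any function of y alone) is unchanged.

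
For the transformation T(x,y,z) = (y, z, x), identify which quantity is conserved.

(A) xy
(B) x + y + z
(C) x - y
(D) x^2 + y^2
B

Apply T(x,y,z) = (y, z, x) to each option, i.e. replace (x, y, z) by the transformed coordinates.
Substitute the transformed coordinates into each option and compare with the original:
(A) xy  ->  (y)(z) = yz   [differs from xy: not invariant]
(B) x + y + z  ->  (y) + (z) + (x) = x + y + z   [equals x + y + z: invariant]
(C) x - y  ->  (y) - (z) = y - z   [differs from x - y: not invariant]
(D) x^2 + y^2  ->  (y)^2 + (z)^2 = y^2 + z^2   [differs from x^2 + y^2: not invariant]

Only option (B), x + y + z, is unchanged by the transformation.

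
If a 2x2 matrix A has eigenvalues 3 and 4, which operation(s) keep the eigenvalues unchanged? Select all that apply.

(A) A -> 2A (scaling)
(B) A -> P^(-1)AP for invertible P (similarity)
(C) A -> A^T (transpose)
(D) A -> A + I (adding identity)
B and C

Eigenvalues are preserved by:
1. Similarity transformations: A -> P^(-1)AP (same characteristic polynomial)
2. Transpose: A^T has the same eigenvalues as A

Eigenvalues are NOT preserved by:
- Adding identity: eigenvalues become 3+1, 4+1
- Scaling: eigenvalues become 6, 8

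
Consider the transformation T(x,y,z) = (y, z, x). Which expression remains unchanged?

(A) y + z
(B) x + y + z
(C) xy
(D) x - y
B

Apply T(x,y,z) = (y, z, x) to each option, i.e. replace (x, y, z) by the transformed coordinates.
Substitute the transformed coordinates into each option and compare with the original:
(A) y + z  ->  (z) + (x) = x + z   [differs from y + z: not invariant]
(B) x + y + z  ->  (y) + (z) + (x) = x + y + z   [equals x + y + z: invariant]
(C) xy  ->  (y)(z) = yz   [differs from xy: not invariant]
(D) x - y  ->  (y) - (z) = y - z   [differs from x - y: not invariant]

Only option (B), x + y + z, is unchanged by the transformation.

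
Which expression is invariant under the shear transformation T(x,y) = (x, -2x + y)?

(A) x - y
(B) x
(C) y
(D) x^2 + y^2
B

Under the shear T(x,y) = (x, -2x + y):
Substitute the transformed coordinates into each option and compare with the original:
(A) x - y  ->  (x) - (-2x + y) = 3x - y   [differs from x - y: not invariant]
(B) x  ->  (x) = x   [equals x: invariant]
(C) y  ->  (-2x + y) = -2x + y   [differs from y: not invariant]
(D) x^2 + y^2  ->  (x)^2 + (-2x + y)^2 = 5x^2 - 4xy + y^2   [differs from x^2 + y^2: not invariant]

Only option (B), x, is unchanged by the transformation.
A vertical shear moves points parallel to the y-axis, so the x-coordinate (and any function of x alone) is unchanged.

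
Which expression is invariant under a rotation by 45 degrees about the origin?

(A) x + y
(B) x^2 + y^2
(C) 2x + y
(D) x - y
B

A rotation by 45 degrees sends (x, y) to (sqrt(2)x/2 - sqrt(2)y/2, sqrt(2)x/2 + sqrt(2)y/2).
Substitute the transformed coordinates into each option and compare with the original:
(A) x + y  ->  (sqrt(2)x/2 - sqrt(2)y/2) + (sqrt(2)x/2 + sqrt(2)y/2) = sqrt(2)x   [differs from x + y: not invariant]
(B) x^2 + y^2  ->  (sqrt(2)x/2 - sqrt(2)y/2)^2 + (sqrt(2)x/2 + sqrt(2)y/2)^2 = x^2 + y^2   [equals x^2 + y^2: invariant]
(C) 2x + y  ->  2(sqrt(2)x/2 - sqrt(2)y/2) + (sqrt(2)x/2 + sqrt(2)y/2) = 3sqrt(2)x/2 - sqrt(2)y/2   [differs from 2x + y: not invariant]
(D) x - y  ->  (sqrt(2)x/2 - sqrt(2)y/2) - (sqrt(2)x/2 + sqrt(2)y/2) = -sqrt(2)y   [differs from x - y: not invariant]

Only option (B), x^2 + y^2, is unchanged by the transformation.
Geometrically, x^2 + y^2 is the squared distance from the origin, which every rotation about the origin preserves.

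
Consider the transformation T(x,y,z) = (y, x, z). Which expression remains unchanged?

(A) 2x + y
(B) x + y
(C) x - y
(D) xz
B

Apply T(x,y,z) = (y, x, z) to each option, i.e. replace (x, y, z) by the transformed coordinates.
Substitute the transformed coordinates into each option and compare with the original:
(A) 2x + y  ->  2(y) + (x) = x + 2y   [differs from 2x + y: not invariant]
(B) x + y  ->  (y) + (x) = x + y   [equals x + y: invariant]
(C) x - y  ->  (y) - (x) = -x + y   [differs from x - y: not invariant]
(D) xz  ->  (y)(z) = yz   [differs from xz: not invariant]

Only option (B), x + y, is unchanged by the transformation.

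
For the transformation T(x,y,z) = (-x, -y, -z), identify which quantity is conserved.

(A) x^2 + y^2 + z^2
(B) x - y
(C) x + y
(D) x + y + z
A

Apply T(x,y,z) = (-x, -y, -z) to each option, i.e. replace (x, y, z) by the transformed coordinates.
Substitute the transformed coordinates into each option and compare with the original:
(A) x^2 + y^2 + z^2  ->  (-x)^2 + (-y)^2 + (-z)^2 = x^2 + y^2 + z^2   [equals x^2 + y^2 + z^2: invariant]
(B) x - y  ->  (-x) - (-y) = -x + y   [differs from x - y: not invariant]
(C) x + y  ->  (-x) + (-y) = -x - y   [differs from x + y: not invariant]
(D) x + y + z  ->  (-x) + (-y) + (-z) = -x - y - z   [differs from x + y + z: not invariant]

Only option (A), x^2 + y^2 + z^2, is unchanged by the transformation.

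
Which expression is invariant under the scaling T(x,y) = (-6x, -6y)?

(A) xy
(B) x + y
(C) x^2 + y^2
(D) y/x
D

Under the uniform scaling T(x,y) = (-6x, -6y):
Substitute the transformed coordinates into each option and compare with the original:
(A) xy  ->  (-6x)(-6y) = 36xy   [differs from xy: not invariant]
(B) x + y  ->  (-6x) + (-6y) = -6x - 6y   [differs from x + y: not invariant]
(C) x^2 + y^2  ->  (-6x)^2 + (-6y)^2 = 36x^2 + 36y^2   [differs from x^2 + y^2: not invariant]
(D) y/x  ->  (-6y)/(-6x) = y/x   [equals y/x: invariant]

Only option (D), y/x, is unchanged by the transformation.
The common factor -6 cancels in a ratio of coordinates, while sums, products and sums of squares pick up factors of -6 or 36.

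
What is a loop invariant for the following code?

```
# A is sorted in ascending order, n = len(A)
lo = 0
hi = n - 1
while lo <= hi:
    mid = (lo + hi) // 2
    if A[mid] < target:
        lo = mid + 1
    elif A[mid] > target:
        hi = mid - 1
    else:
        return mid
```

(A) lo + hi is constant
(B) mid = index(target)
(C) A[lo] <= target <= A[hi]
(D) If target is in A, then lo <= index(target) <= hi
D

A loop invariant must hold before the first iteration and be re-established by every execution of the body.

(D) If target is in A, then lo <= index(target) <= hi: Before the loop [lo, hi] = [0, n-1] covers every index. When A[mid] < target, sortedness puts target strictly to the right of mid, so setting lo = mid + 1 keeps index(target) in [lo, hi]; symmetrically for hi = mid - 1. Hence 'if target is in A then lo <= index(target) <= hi' holds after every iteration, and when lo > hi it proves target is absent.

The other options fail:
(A) lo + hi is constant: each iteration moves exactly one of lo, hi, so lo + hi changes (e.g. 0 + (n-1) becomes (mid+1) + (n-1)).
(B) mid = index(target): mid is just the current probe; it equals index(target) only on the iteration that returns.
(C) A[lo] <= target <= A[hi]: fails when target is not in A (e.g. target < A[0] already violates it before the loop), so it is not maintained in general.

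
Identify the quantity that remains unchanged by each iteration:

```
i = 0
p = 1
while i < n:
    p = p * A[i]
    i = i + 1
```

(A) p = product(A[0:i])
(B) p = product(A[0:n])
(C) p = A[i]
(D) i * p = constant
A

A loop invariant must hold before the first iteration and be re-established by every execution of the body.

(A) p = product(A[0:i]): Initially i = 0 and p = 1 = product of the empty slice A[0:0]. If p = product(A[0:i]) holds at the top of an iteration, the body sets p to product(A[0:i]) * A[i] = product(A[0:i+1]) and then i to i+1, so the property is restored. At exit i = n, giving p = product(A[0:n]).

The other options fail:
(B) p = product(A[0:n]): false before the loop (p = 1, not the full product) -- it only becomes true at exit.
(C) p = A[i]: after the first iteration p = A[0] but i = 1; in general p is a product of several elements, not a single one.
(D) i * p = constant: initially i * p = 0, but after one iteration it is 1 * A[0], which is nonzero in general.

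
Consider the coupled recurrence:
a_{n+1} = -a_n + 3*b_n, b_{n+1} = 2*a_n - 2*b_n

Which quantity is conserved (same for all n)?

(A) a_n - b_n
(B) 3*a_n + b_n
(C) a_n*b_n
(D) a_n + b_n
D

Replace a_n by a_{n+1} = -a_n + 3*b_n and b_n by b_{n+1} = 2*a_n - 2*b_n in each option and simplify:
(A) a_n - b_n  ->  (-a_n + 3*b_n) - (2*a_n - 2*b_n) = -3*a_n + 5*b_n   [not conserved]
(B) 3*a_n + b_n  ->  3*(-a_n + 3*b_n) + (2*a_n - 2*b_n) = -a_n + 7*b_n   [not conserved]
(C) a_n*b_n  ->  (-a_n + 3*b_n)*(2*a_n - 2*b_n) = -2*a_n^2 + 8*a_n*b_n - 6*b_n^2   [not conserved]
(D) a_n + b_n  ->  (-a_n + 3*b_n) + (2*a_n - 2*b_n) = a_n + b_n   [conserved]

Only (D) a_n + b_n returns to itself after one step, so it is the conserved quantity.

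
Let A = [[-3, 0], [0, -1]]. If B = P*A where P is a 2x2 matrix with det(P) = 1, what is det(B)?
3

By the multiplicative property of determinants, det(B) = det(P*A) = det(P) * det(A) = det(A),
so the determinant is invariant under multiplication by any determinant-1 matrix; we just need det(A).

det(A) = (-3)(-1) - (0)(0) = 3 - 0 = 3

Therefore det(B) = 1 * 3 = 3.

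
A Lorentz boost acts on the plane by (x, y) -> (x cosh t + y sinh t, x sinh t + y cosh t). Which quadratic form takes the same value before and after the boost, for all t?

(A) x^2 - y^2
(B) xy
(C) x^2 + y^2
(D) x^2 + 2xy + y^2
A

Write x' = x cosh t + y sinh t, y' = x sinh t + y cosh t and substitute into each option:
(A) x^2 - y^2: (x cosh t + y sinh t)^2 - (x sinh t + y cosh t)^2 = x^2(cosh^2 t - sinh^2 t) + 2xy(cosh t sinh t - sinh t cosh t) + y^2(sinh^2 t - cosh^2 t) = x^2 - y^2   [invariant, using cosh^2 t - sinh^2 t = 1]
(B) xy: (x cosh t + y sinh t)(x sinh t + y cosh t) = xy(cosh^2 t + sinh^2 t) + (x^2 + y^2) sinh t cosh t = xy cosh 2t + (x^2 + y^2)(sinh 2t)/2   [not invariant for t != 0]
(C) x^2 + y^2: (x cosh t + y sinh t)^2 + (x sinh t + y cosh t)^2 = (x^2 + y^2)(cosh^2 t + sinh^2 t) + 4xy sinh t cosh t = (x^2 + y^2) cosh 2t + 2xy sinh 2t   [not invariant for t != 0]
(D) x^2 + 2xy + y^2: (x' + y')^2 with x' + y' = (x + y)(cosh t + sinh t) = (x + y)e^t, so it becomes (x + y)^2 e^(2t)   [not invariant for t != 0]

Only (A) x^2 - y^2 is unchanged; it is the Minkowski form preserved by Lorentz boosts, just as x^2 + y^2 is preserved by ordinary rotations.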